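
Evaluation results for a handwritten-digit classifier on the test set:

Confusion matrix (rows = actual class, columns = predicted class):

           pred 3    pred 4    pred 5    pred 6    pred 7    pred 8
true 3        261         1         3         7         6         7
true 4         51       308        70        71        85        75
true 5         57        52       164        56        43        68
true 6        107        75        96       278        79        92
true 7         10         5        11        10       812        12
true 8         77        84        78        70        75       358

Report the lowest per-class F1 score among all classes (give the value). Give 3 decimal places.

Per-class F1 score (2·TP/(2·TP+FP+FN)):
  3: TP=261, FP=51+57+107+10+77=302, FN=1+3+7+6+7=24 → 522/848 = 0.6156
  4: TP=308, FP=1+52+75+5+84=217, FN=51+70+71+85+75=352 → 616/1185 = 0.5198
  5: TP=164, FP=3+70+96+11+78=258, FN=57+52+56+43+68=276 → 328/862 = 0.3805
  6: TP=278, FP=7+71+56+10+70=214, FN=107+75+96+79+92=449 → 556/1219 = 0.4561
  7: TP=812, FP=6+85+43+79+75=288, FN=10+5+11+10+12=48 → 1624/1960 = 0.8286
  8: TP=358, FP=7+75+68+92+12=254, FN=77+84+78+70+75=384 → 716/1354 = 0.5288
Lowest is class '5' with F1 score = 0.381.

0.381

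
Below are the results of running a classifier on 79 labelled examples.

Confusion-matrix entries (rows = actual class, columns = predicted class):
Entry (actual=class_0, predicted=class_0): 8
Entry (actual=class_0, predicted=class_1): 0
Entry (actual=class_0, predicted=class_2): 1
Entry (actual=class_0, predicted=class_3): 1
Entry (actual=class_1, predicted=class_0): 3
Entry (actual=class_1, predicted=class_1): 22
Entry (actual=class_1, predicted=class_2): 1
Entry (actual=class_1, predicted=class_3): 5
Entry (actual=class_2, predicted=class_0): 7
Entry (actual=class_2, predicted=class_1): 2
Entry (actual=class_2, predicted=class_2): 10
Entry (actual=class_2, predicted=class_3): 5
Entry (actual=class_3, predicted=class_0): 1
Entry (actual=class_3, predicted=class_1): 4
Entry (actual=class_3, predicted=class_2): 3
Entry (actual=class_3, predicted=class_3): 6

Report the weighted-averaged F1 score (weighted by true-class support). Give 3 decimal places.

0.587

Per-class F1 score (2·TP/(2·TP+FP+FN)):
  class_0: TP=8, FP=3+7+1=11, FN=0+1+1=2 → 16/29 = 0.5517
  class_1: TP=22, FP=0+2+4=6, FN=3+1+5=9 → 44/59 = 0.7458
  class_2: TP=10, FP=1+1+3=5, FN=7+2+5=14 → 20/39 = 0.5128
  class_3: TP=6, FP=1+5+5=11, FN=1+4+3=8 → 12/31 = 0.3871
Weighted-F1 score = Σ (supportᵢ/N)·F1 scoreᵢ with N=79: (10/79)·0.5517 + (31/79)·0.7458 + (24/79)·0.5128 + (14/79)·0.3871 = 0.587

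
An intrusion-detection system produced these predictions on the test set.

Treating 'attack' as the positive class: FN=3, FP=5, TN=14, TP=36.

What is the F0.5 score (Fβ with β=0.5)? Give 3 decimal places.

Fβ = (1+β²)·TP / ((1+β²)·TP + β²·FN + FP), with β²=1/4
= 1.25·36 / (1.25·36 + 0.25·3 + 5) = 0.887

0.887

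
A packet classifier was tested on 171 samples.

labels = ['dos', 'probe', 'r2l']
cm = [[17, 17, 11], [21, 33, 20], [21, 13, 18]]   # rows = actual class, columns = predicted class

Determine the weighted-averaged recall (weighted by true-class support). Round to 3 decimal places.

0.398

Per-class recall (TP/(TP+FN)):
  dos: TP=17, FN=17+11=28 → 17/45 = 0.3778
  probe: TP=33, FN=21+20=41 → 33/74 = 0.4459
  r2l: TP=18, FN=21+13=34 → 18/52 = 0.3462
Weighted-recall = Σ (supportᵢ/N)·recallᵢ with N=171: (45/171)·0.3778 + (74/171)·0.4459 + (52/171)·0.3462 = 0.398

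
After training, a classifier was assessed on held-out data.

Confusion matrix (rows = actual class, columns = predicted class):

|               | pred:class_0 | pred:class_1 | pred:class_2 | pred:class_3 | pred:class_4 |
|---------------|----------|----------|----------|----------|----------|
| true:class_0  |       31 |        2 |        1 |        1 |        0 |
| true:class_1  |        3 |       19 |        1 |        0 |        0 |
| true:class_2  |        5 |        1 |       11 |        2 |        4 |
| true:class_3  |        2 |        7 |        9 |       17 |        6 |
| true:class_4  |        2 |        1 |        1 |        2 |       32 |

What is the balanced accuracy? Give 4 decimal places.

0.6894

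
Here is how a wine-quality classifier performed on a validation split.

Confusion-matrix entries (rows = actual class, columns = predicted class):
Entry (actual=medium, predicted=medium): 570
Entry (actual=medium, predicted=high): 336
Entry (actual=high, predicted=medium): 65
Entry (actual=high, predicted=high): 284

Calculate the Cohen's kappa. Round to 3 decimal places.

Observed agreement pₒ = trace/N = 854/1255 = 0.6805
Expected agreement pₑ = Σ (rowᵢ·colᵢ)/N² = (906·635 + 349·620)/1255² = 0.5027
κ = (pₒ − pₑ)/(1 − pₑ) = (0.6805 − 0.5027)/(1 − 0.5027) = 0.358

0.358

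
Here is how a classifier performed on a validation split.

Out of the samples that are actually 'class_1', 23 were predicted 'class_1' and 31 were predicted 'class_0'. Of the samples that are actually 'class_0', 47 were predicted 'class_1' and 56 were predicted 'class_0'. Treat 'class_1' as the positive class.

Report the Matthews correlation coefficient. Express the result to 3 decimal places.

-0.029

MCC = (TP·TN − FP·FN) / √((TP+FP)(TP+FN)(TN+FP)(TN+FN))
Numerator = 23·56 − 47·31 = -169
Denominator = √(70·54·103·87) = √33872580 = 5820.0155
MCC = -169 / 5820.0155 = -0.029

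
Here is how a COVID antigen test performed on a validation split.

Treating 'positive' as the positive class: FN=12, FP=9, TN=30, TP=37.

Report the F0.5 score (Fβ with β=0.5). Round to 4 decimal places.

0.7940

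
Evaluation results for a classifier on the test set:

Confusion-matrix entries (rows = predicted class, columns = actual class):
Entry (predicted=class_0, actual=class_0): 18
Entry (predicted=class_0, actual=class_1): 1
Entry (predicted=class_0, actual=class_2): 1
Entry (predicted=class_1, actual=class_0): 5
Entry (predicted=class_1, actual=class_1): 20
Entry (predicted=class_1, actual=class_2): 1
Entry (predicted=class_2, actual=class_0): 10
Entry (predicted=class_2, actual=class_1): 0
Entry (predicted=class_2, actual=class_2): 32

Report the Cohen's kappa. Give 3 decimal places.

Observed agreement pₒ = trace/N = 70/88 = 0.7955
Expected agreement pₑ = Σ (rowᵢ·colᵢ)/N² = (33·20 + 21·26 + 34·42)/88² = 0.3401
κ = (pₒ − pₑ)/(1 − pₑ) = (0.7955 − 0.3401)/(1 − 0.3401) = 0.690

0.690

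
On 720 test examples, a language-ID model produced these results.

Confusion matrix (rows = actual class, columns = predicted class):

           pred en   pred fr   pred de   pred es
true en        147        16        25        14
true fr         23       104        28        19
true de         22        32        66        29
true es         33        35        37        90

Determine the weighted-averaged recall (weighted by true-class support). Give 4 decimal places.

0.5653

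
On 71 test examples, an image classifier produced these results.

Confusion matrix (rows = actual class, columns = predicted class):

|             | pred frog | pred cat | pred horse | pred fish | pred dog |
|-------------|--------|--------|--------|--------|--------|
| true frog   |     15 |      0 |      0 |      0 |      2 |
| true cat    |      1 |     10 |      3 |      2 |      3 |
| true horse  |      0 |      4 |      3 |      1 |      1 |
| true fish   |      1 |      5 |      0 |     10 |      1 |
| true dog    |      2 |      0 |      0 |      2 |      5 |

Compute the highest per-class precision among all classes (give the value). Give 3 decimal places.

0.789

Per-class precision (TP/(TP+FP)):
  frog: TP=15, FP=1+0+1+2=4 → 15/19 = 0.7895
  cat: TP=10, FP=0+4+5+0=9 → 10/19 = 0.5263
  horse: TP=3, FP=0+3+0+0=3 → 3/6 = 0.5000
  fish: TP=10, FP=0+2+1+2=5 → 10/15 = 0.6667
  dog: TP=5, FP=2+3+1+1=7 → 5/12 = 0.4167
Highest is class 'frog' with precision = 0.789.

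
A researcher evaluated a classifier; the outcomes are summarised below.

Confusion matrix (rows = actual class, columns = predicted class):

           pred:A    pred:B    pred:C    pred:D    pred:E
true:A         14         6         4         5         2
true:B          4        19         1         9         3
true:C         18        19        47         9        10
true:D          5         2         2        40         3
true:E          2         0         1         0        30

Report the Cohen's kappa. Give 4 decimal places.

0.4802

Observed agreement pₒ = trace/N = 150/255 = 0.58824
Expected agreement pₑ = Σ (rowᵢ·colᵢ)/N² = (31·43 + 36·46 + 103·55 + 52·63 + 33·48)/255² = 0.20783
κ = (pₒ − pₑ)/(1 − pₑ) = (0.58824 − 0.20783)/(1 − 0.20783) = 0.4802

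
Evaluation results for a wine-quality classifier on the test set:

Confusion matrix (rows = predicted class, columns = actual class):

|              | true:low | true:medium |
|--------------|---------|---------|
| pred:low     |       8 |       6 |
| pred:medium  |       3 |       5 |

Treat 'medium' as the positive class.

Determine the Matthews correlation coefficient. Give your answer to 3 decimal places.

MCC = (TP·TN − FP·FN) / √((TP+FP)(TP+FN)(TN+FP)(TN+FN))
Numerator = 5·8 − 3·6 = 22
Denominator = √(8·11·11·14) = √13552 = 116.4131
MCC = 22 / 116.4131 = 0.189

0.189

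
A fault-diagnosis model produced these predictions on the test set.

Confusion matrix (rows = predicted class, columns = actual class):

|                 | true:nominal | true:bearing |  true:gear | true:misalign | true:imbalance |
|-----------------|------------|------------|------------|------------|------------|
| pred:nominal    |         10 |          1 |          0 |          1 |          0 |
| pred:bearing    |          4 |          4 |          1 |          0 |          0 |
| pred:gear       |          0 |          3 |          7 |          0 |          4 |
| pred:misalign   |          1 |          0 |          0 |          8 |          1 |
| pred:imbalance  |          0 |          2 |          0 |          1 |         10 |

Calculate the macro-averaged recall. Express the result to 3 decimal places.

0.682

Per-class recall (TP/(TP+FN)):
  nominal: TP=10, FN=4+0+1+0=5 → 10/15 = 0.6667
  bearing: TP=4, FN=1+3+0+2=6 → 4/10 = 0.4000
  gear: TP=7, FN=0+1+0+0=1 → 7/8 = 0.8750
  misalign: TP=8, FN=1+0+0+1=2 → 8/10 = 0.8000
  imbalance: TP=10, FN=0+0+4+1=5 → 10/15 = 0.6667
Macro-recall = mean = (0.6667 + 0.4000 + 0.8750 + 0.8000 + 0.6667) / 5 = 0.682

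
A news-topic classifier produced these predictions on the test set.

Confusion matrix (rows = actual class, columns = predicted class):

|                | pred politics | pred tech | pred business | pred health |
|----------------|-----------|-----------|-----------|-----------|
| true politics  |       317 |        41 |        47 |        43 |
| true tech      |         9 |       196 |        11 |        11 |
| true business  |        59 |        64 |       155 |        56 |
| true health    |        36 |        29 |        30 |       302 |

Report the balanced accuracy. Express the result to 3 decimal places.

0.699

Balanced accuracy = mean of per-class recall.
  politics: recall = 317/448 = 0.7076
  tech: recall = 196/227 = 0.8634
  business: recall = 155/334 = 0.4641
  health: recall = 302/397 = 0.7607
Mean = (0.7076 + 0.8634 + 0.4641 + 0.7607) / 4 = 0.699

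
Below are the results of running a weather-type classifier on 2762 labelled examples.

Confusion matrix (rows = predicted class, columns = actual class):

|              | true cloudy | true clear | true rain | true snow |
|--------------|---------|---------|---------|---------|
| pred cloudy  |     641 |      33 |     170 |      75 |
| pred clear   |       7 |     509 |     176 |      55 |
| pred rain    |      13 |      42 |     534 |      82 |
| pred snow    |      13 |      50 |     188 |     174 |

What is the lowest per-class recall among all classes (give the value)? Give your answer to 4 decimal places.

0.4508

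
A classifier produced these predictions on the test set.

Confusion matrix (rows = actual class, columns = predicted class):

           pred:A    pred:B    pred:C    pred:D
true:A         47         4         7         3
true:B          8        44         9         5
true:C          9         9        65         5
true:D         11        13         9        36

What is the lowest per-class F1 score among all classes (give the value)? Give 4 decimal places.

0.6102

Per-class F1 score (2·TP/(2·TP+FP+FN)):
  A: TP=47, FP=8+9+11=28, FN=4+7+3=14 → 94/136 = 0.69118
  B: TP=44, FP=4+9+13=26, FN=8+9+5=22 → 88/136 = 0.64706
  C: TP=65, FP=7+9+9=25, FN=9+9+5=23 → 130/178 = 0.73034
  D: TP=36, FP=3+5+5=13, FN=11+13+9=33 → 72/118 = 0.61017
Lowest is class 'D' with F1 score = 0.6102.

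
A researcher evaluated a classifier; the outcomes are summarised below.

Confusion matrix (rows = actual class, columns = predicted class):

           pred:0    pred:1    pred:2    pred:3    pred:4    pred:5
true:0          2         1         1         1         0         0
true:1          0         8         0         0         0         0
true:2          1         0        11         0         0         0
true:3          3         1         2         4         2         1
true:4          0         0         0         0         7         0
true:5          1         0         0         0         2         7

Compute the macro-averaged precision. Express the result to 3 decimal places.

0.697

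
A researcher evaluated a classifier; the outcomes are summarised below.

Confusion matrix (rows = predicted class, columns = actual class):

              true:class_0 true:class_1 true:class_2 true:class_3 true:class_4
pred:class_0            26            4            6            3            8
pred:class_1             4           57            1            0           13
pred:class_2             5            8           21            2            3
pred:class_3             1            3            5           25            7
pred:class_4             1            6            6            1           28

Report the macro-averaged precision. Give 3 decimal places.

0.626

Per-class precision (TP/(TP+FP)):
  class_0: TP=26, FP=4+6+3+8=21 → 26/47 = 0.5532
  class_1: TP=57, FP=4+1+0+13=18 → 57/75 = 0.7600
  class_2: TP=21, FP=5+8+2+3=18 → 21/39 = 0.5385
  class_3: TP=25, FP=1+3+5+7=16 → 25/41 = 0.6098
  class_4: TP=28, FP=1+6+6+1=14 → 28/42 = 0.6667
Macro-precision = mean = (0.5532 + 0.7600 + 0.5385 + 0.6098 + 0.6667) / 5 = 0.626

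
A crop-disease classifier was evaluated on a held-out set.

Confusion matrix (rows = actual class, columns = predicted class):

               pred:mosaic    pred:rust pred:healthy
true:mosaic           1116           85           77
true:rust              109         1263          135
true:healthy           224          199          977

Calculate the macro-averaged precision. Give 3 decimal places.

Per-class precision (TP/(TP+FP)):
  mosaic: TP=1116, FP=109+224=333 → 1116/1449 = 0.7702
  rust: TP=1263, FP=85+199=284 → 1263/1547 = 0.8164
  healthy: TP=977, FP=77+135=212 → 977/1189 = 0.8217
Macro-precision = mean = (0.7702 + 0.8164 + 0.8217) / 3 = 0.803

0.803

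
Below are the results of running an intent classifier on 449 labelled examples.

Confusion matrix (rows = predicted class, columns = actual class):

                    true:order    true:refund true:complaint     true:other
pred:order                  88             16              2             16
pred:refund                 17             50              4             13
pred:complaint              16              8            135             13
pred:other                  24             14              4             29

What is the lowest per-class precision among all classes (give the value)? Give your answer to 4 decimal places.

0.4085

Per-class precision (TP/(TP+FP)):
  order: TP=88, FP=16+2+16=34 → 88/122 = 0.72131
  refund: TP=50, FP=17+4+13=34 → 50/84 = 0.59524
  complaint: TP=135, FP=16+8+13=37 → 135/172 = 0.78488
  other: TP=29, FP=24+14+4=42 → 29/71 = 0.40845
Lowest is class 'other' with precision = 0.4085.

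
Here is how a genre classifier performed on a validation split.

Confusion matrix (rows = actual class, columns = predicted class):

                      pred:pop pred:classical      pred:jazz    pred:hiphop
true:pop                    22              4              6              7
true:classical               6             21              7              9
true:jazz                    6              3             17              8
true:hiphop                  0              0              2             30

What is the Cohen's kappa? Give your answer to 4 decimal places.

Observed agreement pₒ = trace/N = 90/148 = 0.60811
Expected agreement pₑ = Σ (rowᵢ·colᵢ)/N² = (39·34 + 43·28 + 34·32 + 32·54)/148² = 0.24407
κ = (pₒ − pₑ)/(1 − pₑ) = (0.60811 − 0.24407)/(1 − 0.24407) = 0.4816

0.4816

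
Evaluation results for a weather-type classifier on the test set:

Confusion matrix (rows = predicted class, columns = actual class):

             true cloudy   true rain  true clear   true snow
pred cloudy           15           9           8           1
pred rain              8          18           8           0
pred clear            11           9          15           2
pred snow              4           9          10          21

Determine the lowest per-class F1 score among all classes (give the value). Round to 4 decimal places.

Per-class F1 score (2·TP/(2·TP+FP+FN)):
  cloudy: TP=15, FP=9+8+1=18, FN=8+11+4=23 → 30/71 = 0.42254
  rain: TP=18, FP=8+8+0=16, FN=9+9+9=27 → 36/79 = 0.45570
  clear: TP=15, FP=11+9+2=22, FN=8+8+10=26 → 30/78 = 0.38462
  snow: TP=21, FP=4+9+10=23, FN=1+0+2=3 → 42/68 = 0.61765
Lowest is class 'clear' with F1 score = 0.3846.

0.3846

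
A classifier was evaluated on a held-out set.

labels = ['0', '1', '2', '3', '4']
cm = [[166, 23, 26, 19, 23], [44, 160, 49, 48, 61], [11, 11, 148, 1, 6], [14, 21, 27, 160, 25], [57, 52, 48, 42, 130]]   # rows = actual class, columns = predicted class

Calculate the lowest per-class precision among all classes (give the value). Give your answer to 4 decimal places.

0.4966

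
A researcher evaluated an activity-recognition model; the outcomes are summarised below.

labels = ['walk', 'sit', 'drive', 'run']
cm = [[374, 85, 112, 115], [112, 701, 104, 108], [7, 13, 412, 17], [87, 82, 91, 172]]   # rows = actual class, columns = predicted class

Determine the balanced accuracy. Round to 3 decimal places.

0.636

Balanced accuracy = mean of per-class recall.
  walk: recall = 374/686 = 0.5452
  sit: recall = 701/1025 = 0.6839
  drive: recall = 412/449 = 0.9176
  run: recall = 172/432 = 0.3981
Mean = (0.5452 + 0.6839 + 0.9176 + 0.3981) / 4 = 0.636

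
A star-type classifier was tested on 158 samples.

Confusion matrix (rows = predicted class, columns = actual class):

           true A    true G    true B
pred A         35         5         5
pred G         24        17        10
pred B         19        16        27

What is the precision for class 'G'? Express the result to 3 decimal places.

precision = TP/(TP+FP).
G: TP=17, FP=24+10=34 → 17/51 = 0.3333

0.333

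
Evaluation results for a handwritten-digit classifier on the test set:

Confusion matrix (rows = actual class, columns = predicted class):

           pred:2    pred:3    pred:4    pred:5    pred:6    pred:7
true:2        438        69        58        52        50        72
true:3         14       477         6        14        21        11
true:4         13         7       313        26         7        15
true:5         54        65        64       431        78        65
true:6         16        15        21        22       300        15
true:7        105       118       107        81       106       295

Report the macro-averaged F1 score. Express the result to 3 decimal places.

0.624

Per-class F1 score (2·TP/(2·TP+FP+FN)):
  2: TP=438, FP=14+13+54+16+105=202, FN=69+58+52+50+72=301 → 876/1379 = 0.6352
  3: TP=477, FP=69+7+65+15+118=274, FN=14+6+14+21+11=66 → 954/1294 = 0.7372
  4: TP=313, FP=58+6+64+21+107=256, FN=13+7+26+7+15=68 → 626/950 = 0.6589
  5: TP=431, FP=52+14+26+22+81=195, FN=54+65+64+78+65=326 → 862/1383 = 0.6233
  6: TP=300, FP=50+21+7+78+106=262, FN=16+15+21+22+15=89 → 600/951 = 0.6309
  7: TP=295, FP=72+11+15+65+15=178, FN=105+118+107+81+106=517 → 590/1285 = 0.4591
Macro-F1 score = mean = (0.6352 + 0.7372 + 0.6589 + 0.6233 + 0.6309 + 0.4591) / 6 = 0.624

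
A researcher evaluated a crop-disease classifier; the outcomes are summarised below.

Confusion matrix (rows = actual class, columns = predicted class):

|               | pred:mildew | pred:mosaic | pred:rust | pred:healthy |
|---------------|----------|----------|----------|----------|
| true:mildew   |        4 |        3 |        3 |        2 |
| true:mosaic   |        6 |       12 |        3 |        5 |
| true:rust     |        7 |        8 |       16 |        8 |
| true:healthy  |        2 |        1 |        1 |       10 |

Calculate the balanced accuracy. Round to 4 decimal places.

0.4799

Balanced accuracy = mean of per-class recall.
  mildew: recall = 4/12 = 0.33333
  mosaic: recall = 12/26 = 0.46154
  rust: recall = 16/39 = 0.41026
  healthy: recall = 10/14 = 0.71429
Mean = (0.33333 + 0.46154 + 0.41026 + 0.71429) / 4 = 0.4799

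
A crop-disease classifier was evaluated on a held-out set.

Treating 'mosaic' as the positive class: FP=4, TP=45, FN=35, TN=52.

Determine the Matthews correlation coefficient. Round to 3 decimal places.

MCC = (TP·TN − FP·FN) / √((TP+FP)(TP+FN)(TN+FP)(TN+FN))
Numerator = 45·52 − 4·35 = 2200
Denominator = √(49·80·56·87) = √19098240 = 4370.1533
MCC = 2200 / 4370.1533 = 0.503

0.503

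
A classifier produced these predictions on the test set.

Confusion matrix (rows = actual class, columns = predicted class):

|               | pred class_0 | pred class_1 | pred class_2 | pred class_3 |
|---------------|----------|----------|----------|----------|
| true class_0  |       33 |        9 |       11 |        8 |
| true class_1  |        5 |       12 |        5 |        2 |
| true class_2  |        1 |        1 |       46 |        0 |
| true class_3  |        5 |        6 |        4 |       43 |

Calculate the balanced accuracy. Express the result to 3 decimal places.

Balanced accuracy = mean of per-class recall.
  class_0: recall = 33/61 = 0.5410
  class_1: recall = 12/24 = 0.5000
  class_2: recall = 46/48 = 0.9583
  class_3: recall = 43/58 = 0.7414
Mean = (0.5410 + 0.5000 + 0.9583 + 0.7414) / 4 = 0.685

0.685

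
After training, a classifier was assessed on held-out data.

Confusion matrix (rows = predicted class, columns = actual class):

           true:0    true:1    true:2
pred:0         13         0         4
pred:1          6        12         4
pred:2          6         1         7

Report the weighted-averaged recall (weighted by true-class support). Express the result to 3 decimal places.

Per-class recall (TP/(TP+FN)):
  0: TP=13, FN=6+6=12 → 13/25 = 0.5200
  1: TP=12, FN=0+1=1 → 12/13 = 0.9231
  2: TP=7, FN=4+4=8 → 7/15 = 0.4667
Weighted-recall = Σ (supportᵢ/N)·recallᵢ with N=53: (25/53)·0.5200 + (13/53)·0.9231 + (15/53)·0.4667 = 0.604

0.604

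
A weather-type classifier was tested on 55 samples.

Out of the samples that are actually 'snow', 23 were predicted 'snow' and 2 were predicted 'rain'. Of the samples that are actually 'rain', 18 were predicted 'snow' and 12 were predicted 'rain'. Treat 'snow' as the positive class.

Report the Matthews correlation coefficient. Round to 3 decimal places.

0.366

MCC = (TP·TN − FP·FN) / √((TP+FP)(TP+FN)(TN+FP)(TN+FN))
Numerator = 23·12 − 18·2 = 240
Denominator = √(41·25·30·14) = √430500 = 656.1250
MCC = 240 / 656.1250 = 0.366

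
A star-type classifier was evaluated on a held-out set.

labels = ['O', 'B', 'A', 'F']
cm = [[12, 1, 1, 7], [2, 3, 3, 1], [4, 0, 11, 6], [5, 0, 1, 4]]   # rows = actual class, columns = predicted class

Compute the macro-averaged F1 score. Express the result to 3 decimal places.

0.472

Per-class F1 score (2·TP/(2·TP+FP+FN)):
  O: TP=12, FP=2+4+5=11, FN=1+1+7=9 → 24/44 = 0.5455
  B: TP=3, FP=1+0+0=1, FN=2+3+1=6 → 6/13 = 0.4615
  A: TP=11, FP=1+3+1=5, FN=4+0+6=10 → 22/37 = 0.5946
  F: TP=4, FP=7+1+6=14, FN=5+0+1=6 → 8/28 = 0.2857
Macro-F1 score = mean = (0.5455 + 0.4615 + 0.5946 + 0.2857) / 4 = 0.472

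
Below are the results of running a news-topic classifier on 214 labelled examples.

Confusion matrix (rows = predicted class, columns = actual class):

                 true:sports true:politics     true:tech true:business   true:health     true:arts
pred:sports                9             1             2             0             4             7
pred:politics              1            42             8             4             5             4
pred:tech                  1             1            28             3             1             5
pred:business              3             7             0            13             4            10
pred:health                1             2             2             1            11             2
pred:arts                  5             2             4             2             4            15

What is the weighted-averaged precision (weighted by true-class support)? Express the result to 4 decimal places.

Per-class precision (TP/(TP+FP)):
  sports: TP=9, FP=1+2+0+4+7=14 → 9/23 = 0.39130
  politics: TP=42, FP=1+8+4+5+4=22 → 42/64 = 0.65625
  tech: TP=28, FP=1+1+3+1+5=11 → 28/39 = 0.71795
  business: TP=13, FP=3+7+0+4+10=24 → 13/37 = 0.35135
  health: TP=11, FP=1+2+2+1+2=8 → 11/19 = 0.57895
  arts: TP=15, FP=5+2+4+2+4=17 → 15/32 = 0.46875
Weighted-precision = Σ (supportᵢ/N)·precisionᵢ with N=214: (20/214)·0.39130 + (55/214)·0.65625 + (44/214)·0.71795 + (23/214)·0.35135 + (29/214)·0.57895 + (43/214)·0.46875 = 0.5633

0.5633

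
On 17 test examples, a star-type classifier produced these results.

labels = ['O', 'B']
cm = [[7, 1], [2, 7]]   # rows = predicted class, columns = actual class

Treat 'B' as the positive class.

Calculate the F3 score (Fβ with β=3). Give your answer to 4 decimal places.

Fβ = (1+β²)·TP / ((1+β²)·TP + β²·FN + FP), with β²=9
= 10·7 / (10·7 + 9·1 + 2) = 0.8642

0.8642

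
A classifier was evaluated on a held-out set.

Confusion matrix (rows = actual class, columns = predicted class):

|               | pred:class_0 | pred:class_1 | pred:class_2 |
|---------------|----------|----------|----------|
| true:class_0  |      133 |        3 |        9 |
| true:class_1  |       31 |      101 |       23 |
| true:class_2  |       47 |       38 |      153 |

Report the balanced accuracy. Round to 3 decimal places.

Balanced accuracy = mean of per-class recall.
  class_0: recall = 133/145 = 0.9172
  class_1: recall = 101/155 = 0.6516
  class_2: recall = 153/238 = 0.6429
Mean = (0.9172 + 0.6516 + 0.6429) / 3 = 0.737

0.737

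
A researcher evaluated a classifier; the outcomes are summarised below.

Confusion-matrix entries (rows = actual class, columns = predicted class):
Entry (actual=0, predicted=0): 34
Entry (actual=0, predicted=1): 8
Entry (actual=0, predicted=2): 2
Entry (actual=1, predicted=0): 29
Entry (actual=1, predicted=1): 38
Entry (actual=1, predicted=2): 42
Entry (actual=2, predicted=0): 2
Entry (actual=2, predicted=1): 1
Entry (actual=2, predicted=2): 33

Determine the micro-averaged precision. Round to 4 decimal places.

0.5556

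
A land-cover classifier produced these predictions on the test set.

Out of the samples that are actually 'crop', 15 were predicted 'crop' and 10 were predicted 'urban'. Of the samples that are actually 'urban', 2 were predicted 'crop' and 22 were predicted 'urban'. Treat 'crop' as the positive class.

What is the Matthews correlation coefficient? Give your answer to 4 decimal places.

0.5426

MCC = (TP·TN − FP·FN) / √((TP+FP)(TP+FN)(TN+FP)(TN+FN))
Numerator = 15·22 − 2·10 = 310
Denominator = √(17·25·24·32) = √326400 = 571.3143
MCC = 310 / 571.3143 = 0.5426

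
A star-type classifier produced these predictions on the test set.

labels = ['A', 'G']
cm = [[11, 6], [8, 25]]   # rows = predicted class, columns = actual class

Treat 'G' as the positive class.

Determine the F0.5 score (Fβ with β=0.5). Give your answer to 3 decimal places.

0.767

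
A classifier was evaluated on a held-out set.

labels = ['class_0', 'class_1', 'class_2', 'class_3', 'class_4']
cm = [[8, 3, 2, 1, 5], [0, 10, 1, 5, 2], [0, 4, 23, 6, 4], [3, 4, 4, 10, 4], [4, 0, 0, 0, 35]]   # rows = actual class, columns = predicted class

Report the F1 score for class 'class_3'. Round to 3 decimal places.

0.426

Take TP from the diagonal, FP from the rest of the 'class_3' prediction marginal, FN from the rest of the 'class_3' actual marginal.
F1 score = 2·TP/(2·TP+FP+FN).
class_3: TP=10, FP=1+5+6+0=12, FN=3+4+4+4=15 → 20/47 = 0.4255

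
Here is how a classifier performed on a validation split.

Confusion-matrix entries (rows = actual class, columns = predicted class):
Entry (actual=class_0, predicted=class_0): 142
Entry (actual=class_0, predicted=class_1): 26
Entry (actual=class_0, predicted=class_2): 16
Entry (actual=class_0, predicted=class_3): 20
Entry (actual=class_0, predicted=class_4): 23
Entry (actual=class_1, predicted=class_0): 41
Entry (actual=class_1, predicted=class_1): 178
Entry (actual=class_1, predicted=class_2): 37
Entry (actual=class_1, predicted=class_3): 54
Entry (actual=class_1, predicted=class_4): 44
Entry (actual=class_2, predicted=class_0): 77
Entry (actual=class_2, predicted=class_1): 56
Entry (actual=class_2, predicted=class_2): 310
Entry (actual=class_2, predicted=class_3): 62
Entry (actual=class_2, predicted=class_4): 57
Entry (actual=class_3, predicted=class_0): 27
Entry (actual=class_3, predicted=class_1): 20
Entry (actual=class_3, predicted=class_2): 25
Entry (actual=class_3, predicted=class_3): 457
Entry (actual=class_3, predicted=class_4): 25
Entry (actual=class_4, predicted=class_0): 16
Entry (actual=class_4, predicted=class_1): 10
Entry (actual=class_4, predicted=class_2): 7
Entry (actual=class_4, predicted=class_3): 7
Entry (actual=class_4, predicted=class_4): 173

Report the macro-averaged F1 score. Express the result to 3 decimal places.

0.635

Per-class F1 score (2·TP/(2·TP+FP+FN)):
  class_0: TP=142, FP=41+77+27+16=161, FN=26+16+20+23=85 → 284/530 = 0.5358
  class_1: TP=178, FP=26+56+20+10=112, FN=41+37+54+44=176 → 356/644 = 0.5528
  class_2: TP=310, FP=16+37+25+7=85, FN=77+56+62+57=252 → 620/957 = 0.6479
  class_3: TP=457, FP=20+54+62+7=143, FN=27+20+25+25=97 → 914/1154 = 0.7920
  class_4: TP=173, FP=23+44+57+25=149, FN=16+10+7+7=40 → 346/535 = 0.6467
Macro-F1 score = mean = (0.5358 + 0.5528 + 0.6479 + 0.7920 + 0.6467) / 5 = 0.635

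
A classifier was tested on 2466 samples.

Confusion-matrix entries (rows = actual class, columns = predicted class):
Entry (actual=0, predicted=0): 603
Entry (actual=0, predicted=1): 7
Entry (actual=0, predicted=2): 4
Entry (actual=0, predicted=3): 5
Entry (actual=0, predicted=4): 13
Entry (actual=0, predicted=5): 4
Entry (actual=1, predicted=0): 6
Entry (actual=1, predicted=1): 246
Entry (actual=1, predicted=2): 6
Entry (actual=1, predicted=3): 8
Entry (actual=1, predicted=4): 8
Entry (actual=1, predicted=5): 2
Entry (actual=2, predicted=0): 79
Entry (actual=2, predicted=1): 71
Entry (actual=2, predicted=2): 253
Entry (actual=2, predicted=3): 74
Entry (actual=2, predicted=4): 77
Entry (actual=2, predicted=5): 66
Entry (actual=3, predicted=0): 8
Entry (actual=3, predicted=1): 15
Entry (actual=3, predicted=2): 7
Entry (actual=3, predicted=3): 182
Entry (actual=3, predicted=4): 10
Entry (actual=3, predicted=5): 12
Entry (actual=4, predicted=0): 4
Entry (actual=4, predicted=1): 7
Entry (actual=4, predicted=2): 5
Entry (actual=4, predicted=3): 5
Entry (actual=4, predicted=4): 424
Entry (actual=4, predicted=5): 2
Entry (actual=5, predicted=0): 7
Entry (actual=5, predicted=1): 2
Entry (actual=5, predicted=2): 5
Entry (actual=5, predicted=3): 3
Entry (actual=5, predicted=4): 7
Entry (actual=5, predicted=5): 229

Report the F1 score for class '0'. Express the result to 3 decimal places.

0.898

Treat '0' as positive and all other classes as negative.
F1 score = 2·TP/(2·TP+FP+FN).
0: TP=603, FP=6+79+8+4+7=104, FN=7+4+5+13+4=33 → 1206/1343 = 0.8980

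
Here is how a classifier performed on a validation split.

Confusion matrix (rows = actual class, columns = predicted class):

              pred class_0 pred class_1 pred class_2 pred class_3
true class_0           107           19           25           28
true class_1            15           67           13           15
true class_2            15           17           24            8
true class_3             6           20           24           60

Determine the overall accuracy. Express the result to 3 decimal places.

0.557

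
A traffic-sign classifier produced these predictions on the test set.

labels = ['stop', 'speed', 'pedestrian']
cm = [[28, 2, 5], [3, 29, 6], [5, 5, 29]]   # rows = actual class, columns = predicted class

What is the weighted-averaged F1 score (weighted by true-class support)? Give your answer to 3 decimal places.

Per-class F1 score (2·TP/(2·TP+FP+FN)):
  stop: TP=28, FP=3+5=8, FN=2+5=7 → 56/71 = 0.7887
  speed: TP=29, FP=2+5=7, FN=3+6=9 → 58/74 = 0.7838
  pedestrian: TP=29, FP=5+6=11, FN=5+5=10 → 58/79 = 0.7342
Weighted-F1 score = Σ (supportᵢ/N)·F1 scoreᵢ with N=112: (35/112)·0.7887 + (38/112)·0.7838 + (39/112)·0.7342 = 0.768

0.768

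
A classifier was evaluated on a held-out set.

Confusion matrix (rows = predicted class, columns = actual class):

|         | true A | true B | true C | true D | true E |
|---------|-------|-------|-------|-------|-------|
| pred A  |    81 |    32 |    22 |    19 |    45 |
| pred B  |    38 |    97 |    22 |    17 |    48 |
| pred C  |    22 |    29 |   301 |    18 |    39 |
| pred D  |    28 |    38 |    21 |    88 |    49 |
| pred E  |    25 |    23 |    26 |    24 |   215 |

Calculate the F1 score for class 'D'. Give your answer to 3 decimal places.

0.451

F1 score = 2·TP/(2·TP+FP+FN).
D: TP=88, FP=28+38+21+49=136, FN=19+17+18+24=78 → 176/390 = 0.4513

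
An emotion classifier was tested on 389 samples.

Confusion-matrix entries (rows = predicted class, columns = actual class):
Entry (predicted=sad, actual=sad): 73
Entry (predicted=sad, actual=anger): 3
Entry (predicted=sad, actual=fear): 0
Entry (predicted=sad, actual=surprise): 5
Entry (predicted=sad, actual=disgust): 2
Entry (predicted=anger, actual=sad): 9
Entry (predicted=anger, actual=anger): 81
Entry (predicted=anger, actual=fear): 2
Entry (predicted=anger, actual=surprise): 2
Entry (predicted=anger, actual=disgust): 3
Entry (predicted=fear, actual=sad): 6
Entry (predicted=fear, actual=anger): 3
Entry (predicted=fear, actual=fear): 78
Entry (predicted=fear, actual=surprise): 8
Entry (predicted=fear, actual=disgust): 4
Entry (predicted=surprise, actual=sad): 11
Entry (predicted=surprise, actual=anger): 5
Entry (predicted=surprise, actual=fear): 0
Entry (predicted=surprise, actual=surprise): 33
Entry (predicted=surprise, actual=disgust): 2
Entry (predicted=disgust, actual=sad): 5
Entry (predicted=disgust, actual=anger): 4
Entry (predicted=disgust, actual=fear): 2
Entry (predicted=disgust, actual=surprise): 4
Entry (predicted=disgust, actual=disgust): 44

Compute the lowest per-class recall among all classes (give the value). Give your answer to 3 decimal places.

0.635

Per-class recall (TP/(TP+FN)):
  sad: TP=73, FN=9+6+11+5=31 → 73/104 = 0.7019
  anger: TP=81, FN=3+3+5+4=15 → 81/96 = 0.8438
  fear: TP=78, FN=0+2+0+2=4 → 78/82 = 0.9512
  surprise: TP=33, FN=5+2+8+4=19 → 33/52 = 0.6346
  disgust: TP=44, FN=2+3+4+2=11 → 44/55 = 0.8000
Lowest is class 'surprise' with recall = 0.635.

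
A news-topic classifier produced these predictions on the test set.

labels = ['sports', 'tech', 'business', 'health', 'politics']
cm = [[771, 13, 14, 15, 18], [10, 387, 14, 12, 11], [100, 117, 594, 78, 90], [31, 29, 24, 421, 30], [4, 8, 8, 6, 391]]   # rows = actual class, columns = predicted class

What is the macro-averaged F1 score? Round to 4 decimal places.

0.8000

Per-class F1 score (2·TP/(2·TP+FP+FN)):
  sports: TP=771, FP=10+100+31+4=145, FN=13+14+15+18=60 → 1542/1747 = 0.88266
  tech: TP=387, FP=13+117+29+8=167, FN=10+14+12+11=47 → 774/988 = 0.78340
  business: TP=594, FP=14+14+24+8=60, FN=100+117+78+90=385 → 1188/1633 = 0.72750
  health: TP=421, FP=15+12+78+6=111, FN=31+29+24+30=114 → 842/1067 = 0.78913
  politics: TP=391, FP=18+11+90+30=149, FN=4+8+8+6=26 → 782/957 = 0.81714
Macro-F1 score = mean = (0.88266 + 0.78340 + 0.72750 + 0.78913 + 0.81714) / 5 = 0.8000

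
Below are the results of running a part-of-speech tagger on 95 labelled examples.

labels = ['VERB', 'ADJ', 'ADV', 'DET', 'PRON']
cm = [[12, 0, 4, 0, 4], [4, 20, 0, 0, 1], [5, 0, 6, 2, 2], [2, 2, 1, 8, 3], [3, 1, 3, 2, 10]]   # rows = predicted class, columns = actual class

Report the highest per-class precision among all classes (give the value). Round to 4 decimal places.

0.8000

Per-class precision (TP/(TP+FP)):
  VERB: TP=12, FP=0+4+0+4=8 → 12/20 = 0.60000
  ADJ: TP=20, FP=4+0+0+1=5 → 20/25 = 0.80000
  ADV: TP=6, FP=5+0+2+2=9 → 6/15 = 0.40000
  DET: TP=8, FP=2+2+1+3=8 → 8/16 = 0.50000
  PRON: TP=10, FP=3+1+3+2=9 → 10/19 = 0.52632
Highest is class 'ADJ' with precision = 0.8000.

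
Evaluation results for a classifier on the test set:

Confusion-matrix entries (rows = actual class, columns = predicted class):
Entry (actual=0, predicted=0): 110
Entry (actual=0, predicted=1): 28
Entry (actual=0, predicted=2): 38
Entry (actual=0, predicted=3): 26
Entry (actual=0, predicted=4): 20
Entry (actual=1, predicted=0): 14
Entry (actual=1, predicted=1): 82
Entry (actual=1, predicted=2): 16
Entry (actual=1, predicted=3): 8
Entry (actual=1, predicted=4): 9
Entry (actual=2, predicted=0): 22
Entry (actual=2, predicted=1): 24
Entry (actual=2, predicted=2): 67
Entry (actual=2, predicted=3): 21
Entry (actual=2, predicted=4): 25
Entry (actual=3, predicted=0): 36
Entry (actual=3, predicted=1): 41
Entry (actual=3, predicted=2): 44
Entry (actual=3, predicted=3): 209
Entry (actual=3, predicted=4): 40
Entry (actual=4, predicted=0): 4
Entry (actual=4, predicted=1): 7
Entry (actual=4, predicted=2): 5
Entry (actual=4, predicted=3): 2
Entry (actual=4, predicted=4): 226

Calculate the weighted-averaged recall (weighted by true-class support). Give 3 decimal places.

Per-class recall (TP/(TP+FN)):
  0: TP=110, FN=28+38+26+20=112 → 110/222 = 0.4955
  1: TP=82, FN=14+16+8+9=47 → 82/129 = 0.6357
  2: TP=67, FN=22+24+21+25=92 → 67/159 = 0.4214
  3: TP=209, FN=36+41+44+40=161 → 209/370 = 0.5649
  4: TP=226, FN=4+7+5+2=18 → 226/244 = 0.9262
Weighted-recall = Σ (supportᵢ/N)·recallᵢ with N=1124: (222/1124)·0.4955 + (129/1124)·0.6357 + (159/1124)·0.4214 + (370/1124)·0.5649 + (244/1124)·0.9262 = 0.617

0.617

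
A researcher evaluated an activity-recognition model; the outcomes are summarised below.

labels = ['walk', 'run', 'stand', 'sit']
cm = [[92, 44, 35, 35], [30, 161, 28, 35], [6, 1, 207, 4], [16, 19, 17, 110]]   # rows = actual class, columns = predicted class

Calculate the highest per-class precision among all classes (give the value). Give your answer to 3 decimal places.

0.721

Per-class precision (TP/(TP+FP)):
  walk: TP=92, FP=30+6+16=52 → 92/144 = 0.6389
  run: TP=161, FP=44+1+19=64 → 161/225 = 0.7156
  stand: TP=207, FP=35+28+17=80 → 207/287 = 0.7213
  sit: TP=110, FP=35+35+4=74 → 110/184 = 0.5978
Highest is class 'stand' with precision = 0.721.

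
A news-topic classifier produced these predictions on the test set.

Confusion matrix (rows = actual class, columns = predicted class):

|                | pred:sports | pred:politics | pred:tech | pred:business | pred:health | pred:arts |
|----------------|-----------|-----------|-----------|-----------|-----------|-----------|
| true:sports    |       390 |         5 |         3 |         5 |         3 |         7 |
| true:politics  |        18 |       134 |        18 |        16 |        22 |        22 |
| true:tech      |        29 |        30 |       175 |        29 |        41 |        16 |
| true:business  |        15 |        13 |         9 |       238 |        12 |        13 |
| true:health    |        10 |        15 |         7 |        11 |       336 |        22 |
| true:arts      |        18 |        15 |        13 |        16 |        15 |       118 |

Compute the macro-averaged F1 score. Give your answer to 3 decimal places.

Per-class F1 score (2·TP/(2·TP+FP+FN)):
  sports: TP=390, FP=18+29+15+10+18=90, FN=5+3+5+3+7=23 → 780/893 = 0.8735
  politics: TP=134, FP=5+30+13+15+15=78, FN=18+18+16+22+22=96 → 268/442 = 0.6063
  tech: TP=175, FP=3+18+9+7+13=50, FN=29+30+29+41+16=145 → 350/545 = 0.6422
  business: TP=238, FP=5+16+29+11+16=77, FN=15+13+9+12+13=62 → 476/615 = 0.7740
  health: TP=336, FP=3+22+41+12+15=93, FN=10+15+7+11+22=65 → 672/830 = 0.8096
  arts: TP=118, FP=7+22+16+13+22=80, FN=18+15+13+16+15=77 → 236/393 = 0.6005
Macro-F1 score = mean = (0.8735 + 0.6063 + 0.6422 + 0.7740 + 0.8096 + 0.6005) / 6 = 0.718

0.718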